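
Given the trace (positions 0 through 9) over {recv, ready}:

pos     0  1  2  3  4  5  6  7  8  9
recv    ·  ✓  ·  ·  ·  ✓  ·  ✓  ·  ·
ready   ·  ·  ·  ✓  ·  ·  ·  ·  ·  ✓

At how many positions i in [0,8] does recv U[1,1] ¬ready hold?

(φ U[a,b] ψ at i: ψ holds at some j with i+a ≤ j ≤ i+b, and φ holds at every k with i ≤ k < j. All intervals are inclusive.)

Evaluate at each i in [0,8]:
  i=0: ✗ (lhs fails at k=0 before rhs at j=1)
  i=1: ✓ (rhs at j=2; lhs holds on [1,1])
  i=2: ✗ (no rhs in [3,3])
  i=3: ✗ (lhs fails at k=3 before rhs at j=4)
  i=4: ✗ (lhs fails at k=4 before rhs at j=5)
  i=5: ✓ (rhs at j=6; lhs holds on [5,5])
  i=6: ✗ (lhs fails at k=6 before rhs at j=7)
  i=7: ✓ (rhs at j=8; lhs holds on [7,7])
  i=8: ✗ (no rhs in [9,9])
Positions where it holds: {1, 5, 7} → 3.

3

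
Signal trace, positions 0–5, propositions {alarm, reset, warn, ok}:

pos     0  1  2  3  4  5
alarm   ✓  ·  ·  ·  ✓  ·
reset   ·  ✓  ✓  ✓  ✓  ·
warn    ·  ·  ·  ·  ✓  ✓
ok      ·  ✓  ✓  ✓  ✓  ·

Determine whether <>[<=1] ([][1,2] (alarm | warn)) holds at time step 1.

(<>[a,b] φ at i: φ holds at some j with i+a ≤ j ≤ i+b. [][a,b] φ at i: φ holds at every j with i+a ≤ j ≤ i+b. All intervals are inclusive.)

No

Check [][1,2] (alarm | warn) at each j in [1,2]:
  j=1: fails at 2
  j=2: fails at 3
No position in the window satisfies it → formula fails.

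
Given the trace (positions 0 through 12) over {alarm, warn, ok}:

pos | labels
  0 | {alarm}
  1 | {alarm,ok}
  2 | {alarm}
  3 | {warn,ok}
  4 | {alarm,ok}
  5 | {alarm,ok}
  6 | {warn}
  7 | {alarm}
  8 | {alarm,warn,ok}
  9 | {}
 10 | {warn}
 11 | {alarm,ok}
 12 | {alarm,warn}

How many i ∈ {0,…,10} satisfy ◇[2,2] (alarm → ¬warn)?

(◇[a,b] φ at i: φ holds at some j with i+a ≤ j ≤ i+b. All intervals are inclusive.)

9

Evaluate at each i in [0,10]:
  i=0: ✓ (witness j=2)
  i=1: ✓ (witness j=3)
  i=2: ✓ (witness j=4)
  i=3: ✓ (witness j=5)
  i=4: ✓ (witness j=6)
  i=5: ✓ (witness j=7)
  i=6: ✗ (none in [8,8])
  i=7: ✓ (witness j=9)
  i=8: ✓ (witness j=10)
  i=9: ✓ (witness j=11)
  i=10: ✗ (none in [12,12])
Positions where it holds: {0, 1, 2, 3, 4, 5, 7, 8, 9} → 9.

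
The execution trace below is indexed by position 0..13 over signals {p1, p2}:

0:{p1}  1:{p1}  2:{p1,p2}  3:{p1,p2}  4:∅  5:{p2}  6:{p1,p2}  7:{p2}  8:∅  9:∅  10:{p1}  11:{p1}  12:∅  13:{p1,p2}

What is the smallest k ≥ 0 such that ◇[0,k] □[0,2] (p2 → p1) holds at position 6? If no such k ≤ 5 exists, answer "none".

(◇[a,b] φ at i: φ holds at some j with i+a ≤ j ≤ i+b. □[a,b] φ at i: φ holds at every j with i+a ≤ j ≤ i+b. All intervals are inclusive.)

2

Scan j = 6,7,… for □[0,2] (p2 → p1):
  j=6: fails
  j=7: fails
  j=8: holds
First hit at j=8, so smallest k = 8-6 = 2.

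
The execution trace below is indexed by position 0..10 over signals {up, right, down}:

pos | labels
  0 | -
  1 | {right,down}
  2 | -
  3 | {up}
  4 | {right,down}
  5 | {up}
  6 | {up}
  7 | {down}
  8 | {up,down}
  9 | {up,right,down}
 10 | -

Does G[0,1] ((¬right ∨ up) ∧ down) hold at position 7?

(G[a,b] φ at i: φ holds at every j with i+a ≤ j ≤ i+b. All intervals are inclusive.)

True

Check ((¬right ∨ up) ∧ down) at every j in [7,8]:
  j=7: true
  j=8: true
All positions satisfy it → formula holds.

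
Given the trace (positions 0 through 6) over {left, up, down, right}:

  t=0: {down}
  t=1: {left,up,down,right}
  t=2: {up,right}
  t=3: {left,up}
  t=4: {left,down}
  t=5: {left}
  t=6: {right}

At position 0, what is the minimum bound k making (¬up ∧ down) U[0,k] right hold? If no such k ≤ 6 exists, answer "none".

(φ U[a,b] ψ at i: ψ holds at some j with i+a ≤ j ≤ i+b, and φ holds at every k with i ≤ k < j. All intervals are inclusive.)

1

Need earliest j ≥ 0 with right, and (¬up ∧ down) at every k in [0,j-1].
  j=0: rhs fails.
  j=1: rhs holds; lhs holds on [0,0]. k = 1.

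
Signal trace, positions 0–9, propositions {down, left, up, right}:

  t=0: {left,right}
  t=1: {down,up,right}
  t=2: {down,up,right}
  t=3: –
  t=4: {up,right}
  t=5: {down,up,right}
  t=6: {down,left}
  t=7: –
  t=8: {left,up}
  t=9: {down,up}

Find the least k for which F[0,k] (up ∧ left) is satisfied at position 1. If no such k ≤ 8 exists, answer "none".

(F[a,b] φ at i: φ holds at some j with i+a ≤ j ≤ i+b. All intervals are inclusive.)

Scan j = 1,2,… for (up ∧ left):
  j=1: fails
  j=2: fails
  j=3: fails
  j=4: fails
  j=5: fails
  j=6: fails
  j=7: fails
  j=8: holds
First hit at j=8, so smallest k = 8-1 = 7.

7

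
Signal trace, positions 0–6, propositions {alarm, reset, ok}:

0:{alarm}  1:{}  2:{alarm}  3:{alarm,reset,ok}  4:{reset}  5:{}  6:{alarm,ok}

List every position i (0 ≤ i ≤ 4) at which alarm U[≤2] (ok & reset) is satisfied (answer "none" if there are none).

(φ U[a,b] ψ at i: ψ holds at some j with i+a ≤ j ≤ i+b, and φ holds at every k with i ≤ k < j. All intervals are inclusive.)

Evaluate at each i in [0,4]:
  i=0: ✗ (no rhs in [0,2])
  i=1: ✗ (lhs fails at k=1 before rhs at j=3)
  i=2: ✓ (rhs at j=3; lhs holds on [2,2])
  i=3: ✓ (rhs at j=3)
  i=4: ✗ (no rhs in [4,6])

2, 3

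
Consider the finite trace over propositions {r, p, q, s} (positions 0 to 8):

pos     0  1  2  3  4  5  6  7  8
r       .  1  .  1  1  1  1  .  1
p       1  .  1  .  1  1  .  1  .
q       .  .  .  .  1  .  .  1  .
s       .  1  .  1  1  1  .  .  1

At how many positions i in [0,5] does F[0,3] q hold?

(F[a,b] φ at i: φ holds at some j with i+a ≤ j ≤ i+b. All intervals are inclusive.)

Evaluate at each i in [0,5]:
  i=0: ✗ (none in [0,3])
  i=1: ✓ (witness j=4)
  i=2: ✓ (witness j=4)
  i=3: ✓ (witness j=4)
  i=4: ✓ (witness j=4)
  i=5: ✓ (witness j=7)
Positions where it holds: {1, 2, 3, 4, 5} → 5.

5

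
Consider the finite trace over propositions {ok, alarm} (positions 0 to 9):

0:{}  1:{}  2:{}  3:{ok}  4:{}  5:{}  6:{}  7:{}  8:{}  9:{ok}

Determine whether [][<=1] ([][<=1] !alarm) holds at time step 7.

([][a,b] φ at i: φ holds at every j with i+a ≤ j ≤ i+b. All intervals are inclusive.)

Check [][<=1] !alarm at every j in [7,8]:
  j=7: holds on [7,8]
  j=8: holds on [8,9]
All positions satisfy it → formula holds.

True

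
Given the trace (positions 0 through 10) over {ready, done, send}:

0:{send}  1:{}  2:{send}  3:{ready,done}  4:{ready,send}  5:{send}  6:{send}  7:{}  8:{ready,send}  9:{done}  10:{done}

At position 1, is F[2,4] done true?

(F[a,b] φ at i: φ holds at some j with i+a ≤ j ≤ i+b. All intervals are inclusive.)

Check done at each j in [3,5]:
  j=3: true
  j=4: false
  j=5: false
Found at j=3 → formula holds.

True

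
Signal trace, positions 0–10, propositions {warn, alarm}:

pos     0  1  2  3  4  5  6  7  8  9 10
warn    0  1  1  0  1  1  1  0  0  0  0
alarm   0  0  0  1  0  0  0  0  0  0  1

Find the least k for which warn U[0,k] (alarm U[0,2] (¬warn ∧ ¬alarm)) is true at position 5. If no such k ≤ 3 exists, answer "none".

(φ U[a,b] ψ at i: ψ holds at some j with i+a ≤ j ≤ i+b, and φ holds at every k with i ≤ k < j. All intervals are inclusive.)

Need earliest j ≥ 5 with (alarm U[0,2] (¬warn ∧ ¬alarm)), and warn at every k in [5,j-1].
  j=5: rhs fails.
  j=6: rhs fails.
  j=7: rhs holds; lhs holds on [5,6]. k = 2.

2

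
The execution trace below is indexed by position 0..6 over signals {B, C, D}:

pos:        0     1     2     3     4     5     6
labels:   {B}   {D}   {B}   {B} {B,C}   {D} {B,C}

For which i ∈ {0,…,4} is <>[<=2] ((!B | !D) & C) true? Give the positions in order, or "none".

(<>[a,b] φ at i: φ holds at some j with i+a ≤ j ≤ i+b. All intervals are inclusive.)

2, 3, 4

Evaluate at each i in [0,4]:
  i=0: ✗ (none in [0,2])
  i=1: ✗ (none in [1,3])
  i=2: ✓ (witness j=4)
  i=3: ✓ (witness j=4)
  i=4: ✓ (witness j=4)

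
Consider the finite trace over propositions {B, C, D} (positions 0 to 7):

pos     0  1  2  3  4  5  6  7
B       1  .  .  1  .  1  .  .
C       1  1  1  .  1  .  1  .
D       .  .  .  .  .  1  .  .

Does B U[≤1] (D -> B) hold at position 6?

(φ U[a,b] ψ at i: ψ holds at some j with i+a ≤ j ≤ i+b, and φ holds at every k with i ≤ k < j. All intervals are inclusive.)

Need some j in [6,7] with (D -> B), and B at every k in [6,j-1].
  j=6: (D -> B) holds; no prefix to check → satisfied.

Holds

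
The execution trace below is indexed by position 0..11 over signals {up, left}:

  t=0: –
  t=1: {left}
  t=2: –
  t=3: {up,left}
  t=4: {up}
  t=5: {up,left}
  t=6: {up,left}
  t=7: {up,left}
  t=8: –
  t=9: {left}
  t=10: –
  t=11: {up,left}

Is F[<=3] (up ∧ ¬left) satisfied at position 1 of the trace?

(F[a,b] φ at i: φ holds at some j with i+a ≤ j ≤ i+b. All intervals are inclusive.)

True

Check (up ∧ ¬left) at each j in [1,4]:
  j=1: false
  j=2: false
  j=3: false
  j=4: true
Found at j=4 → formula holds.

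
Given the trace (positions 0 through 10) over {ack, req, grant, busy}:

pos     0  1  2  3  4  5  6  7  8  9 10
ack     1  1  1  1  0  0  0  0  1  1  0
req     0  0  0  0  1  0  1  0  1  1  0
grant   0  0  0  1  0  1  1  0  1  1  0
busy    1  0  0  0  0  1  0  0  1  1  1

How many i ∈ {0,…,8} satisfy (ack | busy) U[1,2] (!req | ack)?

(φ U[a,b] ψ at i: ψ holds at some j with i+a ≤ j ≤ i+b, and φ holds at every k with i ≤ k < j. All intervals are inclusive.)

4

Evaluate at each i in [0,8]:
  i=0: ✓ (rhs at j=1; lhs holds on [0,0])
  i=1: ✓ (rhs at j=2; lhs holds on [1,1])
  i=2: ✓ (rhs at j=3; lhs holds on [2,2])
  i=3: ✗ (lhs fails at k=4 before rhs at j=5)
  i=4: ✗ (lhs fails at k=4 before rhs at j=5)
  i=5: ✗ (lhs fails at k=6 before rhs at j=7)
  i=6: ✗ (lhs fails at k=6 before rhs at j=7)
  i=7: ✗ (lhs fails at k=7 before rhs at j=8)
  i=8: ✓ (rhs at j=9; lhs holds on [8,8])
Positions where it holds: {0, 1, 2, 8} → 4.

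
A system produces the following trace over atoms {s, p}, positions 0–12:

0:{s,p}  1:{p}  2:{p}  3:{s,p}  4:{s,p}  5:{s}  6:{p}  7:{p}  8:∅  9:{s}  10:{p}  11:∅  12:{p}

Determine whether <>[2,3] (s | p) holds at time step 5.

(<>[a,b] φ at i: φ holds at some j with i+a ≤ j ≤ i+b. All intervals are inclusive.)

Holds

Check (s | p) at each j in [7,8]:
  j=7: true
  j=8: false
Found at j=7 → formula holds.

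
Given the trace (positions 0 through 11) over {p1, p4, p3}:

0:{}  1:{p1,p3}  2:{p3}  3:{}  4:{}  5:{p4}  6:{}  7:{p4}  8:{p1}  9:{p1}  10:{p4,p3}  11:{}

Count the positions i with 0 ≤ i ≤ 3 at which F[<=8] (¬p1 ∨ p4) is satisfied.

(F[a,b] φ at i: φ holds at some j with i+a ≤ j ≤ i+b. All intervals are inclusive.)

Evaluate at each i in [0,3]:
  i=0: ✓ (witness j=0)
  i=1: ✓ (witness j=2)
  i=2: ✓ (witness j=2)
  i=3: ✓ (witness j=3)
Positions where it holds: {0, 1, 2, 3} → 4.

4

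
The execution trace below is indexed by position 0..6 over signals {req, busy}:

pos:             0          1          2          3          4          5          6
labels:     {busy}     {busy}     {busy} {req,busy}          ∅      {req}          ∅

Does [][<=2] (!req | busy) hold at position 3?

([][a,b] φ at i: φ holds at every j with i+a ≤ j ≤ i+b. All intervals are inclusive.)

False

Check (!req | busy) at every j in [3,5]:
  j=3: true
  j=4: true
  j=5: false
Fails at j=5 → formula fails.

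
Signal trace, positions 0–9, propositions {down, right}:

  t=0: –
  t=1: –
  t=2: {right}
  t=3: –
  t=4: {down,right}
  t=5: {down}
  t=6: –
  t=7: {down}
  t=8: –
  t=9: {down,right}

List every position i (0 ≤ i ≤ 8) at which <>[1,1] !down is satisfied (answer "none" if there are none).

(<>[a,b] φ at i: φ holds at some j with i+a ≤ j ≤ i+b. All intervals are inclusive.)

0, 1, 2, 5, 7

Evaluate at each i in [0,8]:
  i=0: ✓ (witness j=1)
  i=1: ✓ (witness j=2)
  i=2: ✓ (witness j=3)
  i=3: ✗ (none in [4,4])
  i=4: ✗ (none in [5,5])
  i=5: ✓ (witness j=6)
  i=6: ✗ (none in [7,7])
  i=7: ✓ (witness j=8)
  i=8: ✗ (none in [9,9])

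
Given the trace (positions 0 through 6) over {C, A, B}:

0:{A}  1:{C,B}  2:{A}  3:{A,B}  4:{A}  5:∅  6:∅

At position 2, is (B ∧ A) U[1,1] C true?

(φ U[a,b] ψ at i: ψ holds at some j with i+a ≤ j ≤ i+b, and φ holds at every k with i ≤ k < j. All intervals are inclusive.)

Need some j in [3,3] with C, and (B ∧ A) at every k in [2,j-1].
  j=3: C false.
No j in the window works → until fails.

False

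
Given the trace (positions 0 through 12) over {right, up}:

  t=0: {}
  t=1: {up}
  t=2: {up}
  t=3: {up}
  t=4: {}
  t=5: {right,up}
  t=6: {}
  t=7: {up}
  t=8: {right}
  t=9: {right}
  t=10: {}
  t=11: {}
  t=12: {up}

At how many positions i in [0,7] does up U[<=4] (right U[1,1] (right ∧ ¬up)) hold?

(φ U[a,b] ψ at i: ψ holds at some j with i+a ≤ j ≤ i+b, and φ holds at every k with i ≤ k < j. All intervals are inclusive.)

1

Evaluate at each i in [0,7]:
  i=0: ✗ (no rhs in [0,4])
  i=1: ✗ (no rhs in [1,5])
  i=2: ✗ (no rhs in [2,6])
  i=3: ✗ (no rhs in [3,7])
  i=4: ✗ (lhs fails at k=4 before rhs at j=8)
  i=5: ✗ (lhs fails at k=6 before rhs at j=8)
  i=6: ✗ (lhs fails at k=6 before rhs at j=8)
  i=7: ✓ (rhs at j=8; lhs holds on [7,7])
Positions where it holds: {7} → 1.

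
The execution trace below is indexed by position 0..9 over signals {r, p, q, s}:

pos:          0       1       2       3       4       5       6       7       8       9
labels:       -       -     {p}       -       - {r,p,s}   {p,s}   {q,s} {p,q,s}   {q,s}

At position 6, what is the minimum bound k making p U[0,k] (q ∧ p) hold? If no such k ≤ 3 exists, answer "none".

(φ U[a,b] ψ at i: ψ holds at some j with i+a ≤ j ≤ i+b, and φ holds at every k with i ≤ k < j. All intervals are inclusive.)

none

Need earliest j ≥ 6 with (q ∧ p), and p at every k in [6,j-1].
  j=6: rhs fails.
  j=7: rhs fails.
  j=8: rhs holds but lhs fails at k=7.
  j=9: rhs fails.
No witness within the range → none.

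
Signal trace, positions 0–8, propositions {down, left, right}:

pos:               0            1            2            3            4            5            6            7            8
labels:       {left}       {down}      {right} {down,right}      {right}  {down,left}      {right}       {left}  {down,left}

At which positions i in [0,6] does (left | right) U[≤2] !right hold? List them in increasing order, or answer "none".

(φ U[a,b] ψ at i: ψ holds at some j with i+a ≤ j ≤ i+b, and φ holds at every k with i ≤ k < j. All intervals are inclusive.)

0, 1, 3, 4, 5, 6

Evaluate at each i in [0,6]:
  i=0: ✓ (rhs at j=0)
  i=1: ✓ (rhs at j=1)
  i=2: ✗ (no rhs in [2,4])
  i=3: ✓ (rhs at j=5; lhs holds on [3,4])
  i=4: ✓ (rhs at j=5; lhs holds on [4,4])
  i=5: ✓ (rhs at j=5)
  i=6: ✓ (rhs at j=7; lhs holds on [6,6])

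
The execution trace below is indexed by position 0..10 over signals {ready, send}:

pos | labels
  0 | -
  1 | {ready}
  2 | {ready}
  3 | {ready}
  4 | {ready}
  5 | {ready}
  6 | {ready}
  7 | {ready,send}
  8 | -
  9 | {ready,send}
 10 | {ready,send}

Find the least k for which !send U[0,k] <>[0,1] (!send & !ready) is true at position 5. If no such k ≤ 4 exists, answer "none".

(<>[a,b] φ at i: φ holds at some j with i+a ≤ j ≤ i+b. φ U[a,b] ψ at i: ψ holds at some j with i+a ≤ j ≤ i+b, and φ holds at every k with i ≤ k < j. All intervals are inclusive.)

2

Need earliest j ≥ 5 with <>[0,1] (!send & !ready), and !send at every k in [5,j-1].
  j=5: rhs fails.
  j=6: rhs fails.
  j=7: rhs holds; lhs holds on [5,6]. k = 2.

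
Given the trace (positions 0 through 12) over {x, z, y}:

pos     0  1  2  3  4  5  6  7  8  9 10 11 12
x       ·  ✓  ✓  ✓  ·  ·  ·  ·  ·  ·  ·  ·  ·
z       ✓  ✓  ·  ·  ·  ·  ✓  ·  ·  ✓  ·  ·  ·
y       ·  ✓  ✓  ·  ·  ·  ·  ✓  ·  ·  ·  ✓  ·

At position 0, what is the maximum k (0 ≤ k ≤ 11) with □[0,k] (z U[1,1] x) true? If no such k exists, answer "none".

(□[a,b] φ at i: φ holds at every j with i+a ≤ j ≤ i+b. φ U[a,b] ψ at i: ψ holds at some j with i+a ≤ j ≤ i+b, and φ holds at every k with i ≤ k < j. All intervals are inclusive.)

1

(z U[1,1] x) must hold from j=0 onward; find where it first fails.
  j=0: holds
  j=1: holds
  j=2: fails
Holds on [0,1], so largest k = 1.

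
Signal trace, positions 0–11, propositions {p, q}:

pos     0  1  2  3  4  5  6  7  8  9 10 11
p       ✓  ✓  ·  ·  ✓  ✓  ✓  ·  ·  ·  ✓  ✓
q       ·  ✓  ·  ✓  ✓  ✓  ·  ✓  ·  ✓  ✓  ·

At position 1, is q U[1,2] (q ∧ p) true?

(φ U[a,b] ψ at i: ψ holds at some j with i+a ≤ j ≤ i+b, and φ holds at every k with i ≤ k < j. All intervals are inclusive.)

False

Need some j in [2,3] with (q ∧ p), and q at every k in [1,j-1].
  j=2: (q ∧ p) false.
  j=3: (q ∧ p) false.
No j in the window works → until fails.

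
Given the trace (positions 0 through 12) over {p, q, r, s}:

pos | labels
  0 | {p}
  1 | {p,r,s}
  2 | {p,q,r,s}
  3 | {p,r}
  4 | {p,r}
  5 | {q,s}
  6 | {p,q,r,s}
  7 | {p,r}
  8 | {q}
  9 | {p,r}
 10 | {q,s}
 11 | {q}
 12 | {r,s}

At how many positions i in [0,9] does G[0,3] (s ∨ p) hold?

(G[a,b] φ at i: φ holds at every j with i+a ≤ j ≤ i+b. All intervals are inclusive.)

Evaluate at each i in [0,9]:
  i=0: ✓ (all of [0,3])
  i=1: ✓ (all of [1,4])
  i=2: ✓ (all of [2,5])
  i=3: ✓ (all of [3,6])
  i=4: ✓ (all of [4,7])
  i=5: ✗ (fails at j=8)
  i=6: ✗ (fails at j=8)
  i=7: ✗ (fails at j=8)
  i=8: ✗ (fails at j=8)
  i=9: ✗ (fails at j=11)
Positions where it holds: {0, 1, 2, 3, 4} → 5.

5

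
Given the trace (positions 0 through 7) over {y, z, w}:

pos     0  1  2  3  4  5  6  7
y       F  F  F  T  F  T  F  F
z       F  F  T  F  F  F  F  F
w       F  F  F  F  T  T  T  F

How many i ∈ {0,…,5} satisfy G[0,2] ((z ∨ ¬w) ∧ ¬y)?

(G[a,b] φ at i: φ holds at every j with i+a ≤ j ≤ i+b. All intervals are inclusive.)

Evaluate at each i in [0,5]:
  i=0: ✓ (all of [0,2])
  i=1: ✗ (fails at j=3)
  i=2: ✗ (fails at j=3)
  i=3: ✗ (fails at j=3)
  i=4: ✗ (fails at j=4)
  i=5: ✗ (fails at j=5)
Positions where it holds: {0} → 1.

1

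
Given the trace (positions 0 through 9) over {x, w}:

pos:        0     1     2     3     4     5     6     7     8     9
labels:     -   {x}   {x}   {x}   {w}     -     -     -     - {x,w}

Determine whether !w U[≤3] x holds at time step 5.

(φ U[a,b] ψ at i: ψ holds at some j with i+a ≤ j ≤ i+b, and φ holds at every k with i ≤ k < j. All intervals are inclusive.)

Need some j in [5,8] with x, and !w at every k in [5,j-1].
  j=5: x false.
  j=6: x false.
  j=7: x false.
  j=8: x false.
No j in the window works → until fails.

Does not hold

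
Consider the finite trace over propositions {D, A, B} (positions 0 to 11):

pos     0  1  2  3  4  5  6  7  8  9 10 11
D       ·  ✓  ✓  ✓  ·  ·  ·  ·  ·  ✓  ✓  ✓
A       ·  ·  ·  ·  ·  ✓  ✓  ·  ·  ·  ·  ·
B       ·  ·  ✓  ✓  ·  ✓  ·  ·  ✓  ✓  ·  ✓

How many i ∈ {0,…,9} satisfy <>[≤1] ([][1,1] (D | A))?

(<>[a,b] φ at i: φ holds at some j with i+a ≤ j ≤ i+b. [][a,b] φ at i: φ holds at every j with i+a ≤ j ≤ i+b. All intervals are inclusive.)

Evaluate at each i in [0,9]:
  i=0: ✓ (witness j=0)
  i=1: ✓ (witness j=1)
  i=2: ✓ (witness j=2)
  i=3: ✓ (witness j=4)
  i=4: ✓ (witness j=4)
  i=5: ✓ (witness j=5)
  i=6: ✗ (none in [6,7])
  i=7: ✓ (witness j=8)
  i=8: ✓ (witness j=8)
  i=9: ✓ (witness j=9)
Positions where it holds: {0, 1, 2, 3, 4, 5, 7, 8, 9} → 9.

9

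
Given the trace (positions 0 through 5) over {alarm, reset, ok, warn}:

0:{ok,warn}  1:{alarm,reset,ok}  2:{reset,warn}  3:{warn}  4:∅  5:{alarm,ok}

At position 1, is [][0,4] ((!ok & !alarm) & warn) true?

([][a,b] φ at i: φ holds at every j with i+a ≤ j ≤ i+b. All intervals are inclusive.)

Does not hold

Check ((!ok & !alarm) & warn) at every j in [1,5]:
  j=1: false
  j=2: true
  j=3: true
  j=4: false
  j=5: false
Fails at j=1 → formula fails.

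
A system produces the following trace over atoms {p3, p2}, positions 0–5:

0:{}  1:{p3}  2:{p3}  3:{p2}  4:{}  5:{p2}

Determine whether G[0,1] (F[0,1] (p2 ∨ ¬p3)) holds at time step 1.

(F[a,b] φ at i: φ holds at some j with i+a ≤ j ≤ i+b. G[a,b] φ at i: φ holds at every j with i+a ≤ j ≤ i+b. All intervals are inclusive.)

No

Check F[0,1] (p2 ∨ ¬p3) at every j in [1,2]:
  j=1: fails (none in [1,2])
  j=2: holds (witness at 3)
Fails at j=1 → formula fails.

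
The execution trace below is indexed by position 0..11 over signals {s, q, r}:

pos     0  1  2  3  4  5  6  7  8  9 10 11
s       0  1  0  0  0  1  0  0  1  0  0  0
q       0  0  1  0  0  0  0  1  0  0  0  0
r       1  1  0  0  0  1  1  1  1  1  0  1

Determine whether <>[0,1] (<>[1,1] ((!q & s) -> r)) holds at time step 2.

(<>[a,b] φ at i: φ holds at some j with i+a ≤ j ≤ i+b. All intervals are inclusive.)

Check <>[1,1] ((!q & s) -> r) at each j in [2,3]:
  j=2: holds (witness at 3)
  j=3: holds (witness at 4)
Found at j=2 → formula holds.

Holds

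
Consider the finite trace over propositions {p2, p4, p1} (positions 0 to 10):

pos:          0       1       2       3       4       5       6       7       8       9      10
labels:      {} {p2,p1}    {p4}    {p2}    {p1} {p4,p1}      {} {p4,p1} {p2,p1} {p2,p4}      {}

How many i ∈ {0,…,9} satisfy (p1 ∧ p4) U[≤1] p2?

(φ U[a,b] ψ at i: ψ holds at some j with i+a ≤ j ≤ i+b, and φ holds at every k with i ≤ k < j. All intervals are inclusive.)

Evaluate at each i in [0,9]:
  i=0: ✗ (lhs fails at k=0 before rhs at j=1)
  i=1: ✓ (rhs at j=1)
  i=2: ✗ (lhs fails at k=2 before rhs at j=3)
  i=3: ✓ (rhs at j=3)
  i=4: ✗ (no rhs in [4,5])
  i=5: ✗ (no rhs in [5,6])
  i=6: ✗ (no rhs in [6,7])
  i=7: ✓ (rhs at j=8; lhs holds on [7,7])
  i=8: ✓ (rhs at j=8)
  i=9: ✓ (rhs at j=9)
Positions where it holds: {1, 3, 7, 8, 9} → 5.

5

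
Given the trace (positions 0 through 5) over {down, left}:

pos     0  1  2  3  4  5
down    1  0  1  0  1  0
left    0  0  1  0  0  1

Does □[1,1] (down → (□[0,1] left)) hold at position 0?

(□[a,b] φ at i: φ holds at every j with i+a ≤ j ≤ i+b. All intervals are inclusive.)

Check (down → (□[0,1] left)) at every j in [1,1]:
  j=1: antecedent false → ✓
All positions satisfy it → formula holds.

Holds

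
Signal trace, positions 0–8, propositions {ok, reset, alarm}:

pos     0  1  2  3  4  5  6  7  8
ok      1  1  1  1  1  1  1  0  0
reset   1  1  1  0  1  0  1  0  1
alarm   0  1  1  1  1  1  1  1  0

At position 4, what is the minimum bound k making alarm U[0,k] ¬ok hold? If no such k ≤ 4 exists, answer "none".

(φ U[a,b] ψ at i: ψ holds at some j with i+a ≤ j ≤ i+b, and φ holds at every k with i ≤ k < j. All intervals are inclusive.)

3

Need earliest j ≥ 4 with ¬ok, and alarm at every k in [4,j-1].
  j=4: rhs fails.
  j=5: rhs fails.
  j=6: rhs fails.
  j=7: rhs holds; lhs holds on [4,6]. k = 3.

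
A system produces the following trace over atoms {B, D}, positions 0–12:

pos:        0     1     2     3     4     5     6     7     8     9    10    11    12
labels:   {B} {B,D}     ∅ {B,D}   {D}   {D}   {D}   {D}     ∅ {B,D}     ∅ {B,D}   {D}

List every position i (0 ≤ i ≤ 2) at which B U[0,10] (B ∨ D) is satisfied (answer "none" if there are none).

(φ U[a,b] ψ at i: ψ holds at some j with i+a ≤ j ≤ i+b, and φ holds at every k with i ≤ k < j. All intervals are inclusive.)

Evaluate at each i in [0,2]:
  i=0: ✓ (rhs at j=0)
  i=1: ✓ (rhs at j=1)
  i=2: ✗ (lhs fails at k=2 before rhs at j=3)

0, 1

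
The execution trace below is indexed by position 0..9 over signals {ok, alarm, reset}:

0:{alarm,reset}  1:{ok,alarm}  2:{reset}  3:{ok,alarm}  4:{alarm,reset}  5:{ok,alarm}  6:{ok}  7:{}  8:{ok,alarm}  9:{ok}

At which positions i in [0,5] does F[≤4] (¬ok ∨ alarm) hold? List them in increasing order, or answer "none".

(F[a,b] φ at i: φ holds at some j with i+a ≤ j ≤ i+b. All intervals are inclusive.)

Evaluate at each i in [0,5]:
  i=0: ✓ (witness j=0)
  i=1: ✓ (witness j=1)
  i=2: ✓ (witness j=2)
  i=3: ✓ (witness j=3)
  i=4: ✓ (witness j=4)
  i=5: ✓ (witness j=5)

0, 1, 2, 3, 4, 5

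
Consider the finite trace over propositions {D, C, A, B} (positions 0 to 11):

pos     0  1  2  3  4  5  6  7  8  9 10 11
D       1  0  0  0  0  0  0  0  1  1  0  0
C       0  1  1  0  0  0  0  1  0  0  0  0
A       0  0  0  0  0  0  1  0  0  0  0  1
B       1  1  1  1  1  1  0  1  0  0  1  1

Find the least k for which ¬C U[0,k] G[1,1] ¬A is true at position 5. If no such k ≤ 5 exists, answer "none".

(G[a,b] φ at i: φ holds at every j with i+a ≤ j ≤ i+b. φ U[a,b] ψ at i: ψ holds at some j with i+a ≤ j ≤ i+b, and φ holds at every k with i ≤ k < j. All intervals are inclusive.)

Need earliest j ≥ 5 with G[1,1] ¬A, and ¬C at every k in [5,j-1].
  j=5: rhs fails.
  j=6: rhs holds; lhs holds on [5,5]. k = 1.

1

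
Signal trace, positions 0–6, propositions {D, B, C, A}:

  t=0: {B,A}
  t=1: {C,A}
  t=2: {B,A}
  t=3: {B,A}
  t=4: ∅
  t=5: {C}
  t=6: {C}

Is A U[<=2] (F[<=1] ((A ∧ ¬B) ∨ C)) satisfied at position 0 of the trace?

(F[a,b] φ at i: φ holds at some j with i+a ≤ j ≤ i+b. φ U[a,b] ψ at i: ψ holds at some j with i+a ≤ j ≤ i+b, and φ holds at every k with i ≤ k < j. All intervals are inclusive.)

Need some j in [0,2] with F[<=1] ((A ∧ ¬B) ∨ C), and A at every k in [0,j-1].
  j=0: F[<=1] ((A ∧ ¬B) ∨ C) holds; no prefix to check → satisfied.

True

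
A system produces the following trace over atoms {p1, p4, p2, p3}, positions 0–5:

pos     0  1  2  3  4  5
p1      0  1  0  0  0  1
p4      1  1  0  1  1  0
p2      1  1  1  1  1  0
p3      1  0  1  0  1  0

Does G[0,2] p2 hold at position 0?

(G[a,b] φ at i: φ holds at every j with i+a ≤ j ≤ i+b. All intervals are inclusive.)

True

Check p2 at every j in [0,2]:
  j=0: true
  j=1: true
  j=2: true
All positions satisfy it → formula holds.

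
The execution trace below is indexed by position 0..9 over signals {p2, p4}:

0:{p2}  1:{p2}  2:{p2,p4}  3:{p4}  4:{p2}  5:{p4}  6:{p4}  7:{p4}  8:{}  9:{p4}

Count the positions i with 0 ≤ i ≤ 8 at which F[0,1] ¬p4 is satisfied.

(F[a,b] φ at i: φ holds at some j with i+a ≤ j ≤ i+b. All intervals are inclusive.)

6

Evaluate at each i in [0,8]:
  i=0: ✓ (witness j=0)
  i=1: ✓ (witness j=1)
  i=2: ✗ (none in [2,3])
  i=3: ✓ (witness j=4)
  i=4: ✓ (witness j=4)
  i=5: ✗ (none in [5,6])
  i=6: ✗ (none in [6,7])
  i=7: ✓ (witness j=8)
  i=8: ✓ (witness j=8)
Positions where it holds: {0, 1, 3, 4, 7, 8} → 6.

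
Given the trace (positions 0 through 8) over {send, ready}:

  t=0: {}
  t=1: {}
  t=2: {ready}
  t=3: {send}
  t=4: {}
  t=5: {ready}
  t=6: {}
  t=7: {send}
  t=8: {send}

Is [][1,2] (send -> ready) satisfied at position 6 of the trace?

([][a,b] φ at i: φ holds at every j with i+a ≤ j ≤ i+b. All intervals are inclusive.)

Check (send -> ready) at every j in [7,8]:
  j=7: antecedent true; consequent false → ✗
  j=8: antecedent true; consequent false → ✗
Fails at j=7 → formula fails.

No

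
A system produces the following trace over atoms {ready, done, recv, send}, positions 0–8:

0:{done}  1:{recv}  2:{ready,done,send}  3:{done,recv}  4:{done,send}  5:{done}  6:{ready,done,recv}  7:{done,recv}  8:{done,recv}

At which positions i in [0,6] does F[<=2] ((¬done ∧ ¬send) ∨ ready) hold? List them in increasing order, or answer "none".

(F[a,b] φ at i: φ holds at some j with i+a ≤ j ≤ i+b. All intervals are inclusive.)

0, 1, 2, 4, 5, 6

Evaluate at each i in [0,6]:
  i=0: ✓ (witness j=1)
  i=1: ✓ (witness j=1)
  i=2: ✓ (witness j=2)
  i=3: ✗ (none in [3,5])
  i=4: ✓ (witness j=6)
  i=5: ✓ (witness j=6)
  i=6: ✓ (witness j=6)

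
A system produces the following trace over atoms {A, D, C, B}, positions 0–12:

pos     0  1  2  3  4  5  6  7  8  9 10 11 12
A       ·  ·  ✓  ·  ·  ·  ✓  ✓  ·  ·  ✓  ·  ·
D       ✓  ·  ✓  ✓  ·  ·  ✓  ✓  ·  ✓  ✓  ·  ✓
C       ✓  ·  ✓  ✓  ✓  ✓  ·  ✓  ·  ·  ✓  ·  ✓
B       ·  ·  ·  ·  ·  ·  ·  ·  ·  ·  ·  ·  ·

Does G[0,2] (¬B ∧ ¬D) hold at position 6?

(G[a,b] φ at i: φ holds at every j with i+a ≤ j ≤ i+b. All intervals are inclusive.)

Does not hold

Check (¬B ∧ ¬D) at every j in [6,8]:
  j=6: false
  j=7: false
  j=8: true
Fails at j=6 → formula fails.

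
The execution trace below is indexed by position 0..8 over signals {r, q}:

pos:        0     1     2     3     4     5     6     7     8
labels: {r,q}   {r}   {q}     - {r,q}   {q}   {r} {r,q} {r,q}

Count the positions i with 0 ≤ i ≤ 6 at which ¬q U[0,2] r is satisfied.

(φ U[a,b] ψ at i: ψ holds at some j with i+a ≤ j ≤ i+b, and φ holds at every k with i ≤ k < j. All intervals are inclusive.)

5

Evaluate at each i in [0,6]:
  i=0: ✓ (rhs at j=0)
  i=1: ✓ (rhs at j=1)
  i=2: ✗ (lhs fails at k=2 before rhs at j=4)
  i=3: ✓ (rhs at j=4; lhs holds on [3,3])
  i=4: ✓ (rhs at j=4)
  i=5: ✗ (lhs fails at k=5 before rhs at j=6)
  i=6: ✓ (rhs at j=6)
Positions where it holds: {0, 1, 3, 4, 6} → 5.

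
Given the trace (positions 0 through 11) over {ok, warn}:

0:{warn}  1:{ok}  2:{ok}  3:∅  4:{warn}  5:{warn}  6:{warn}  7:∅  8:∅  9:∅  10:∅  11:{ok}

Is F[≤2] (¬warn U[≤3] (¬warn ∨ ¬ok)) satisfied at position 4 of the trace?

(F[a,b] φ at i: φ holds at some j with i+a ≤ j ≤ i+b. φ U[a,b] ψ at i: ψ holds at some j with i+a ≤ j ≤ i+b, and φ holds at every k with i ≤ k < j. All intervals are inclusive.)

Check (¬warn U[≤3] (¬warn ∨ ¬ok)) at each j in [4,6]:
  j=4: holds
  j=5: holds
  j=6: holds
Found at j=4 → formula holds.

Holds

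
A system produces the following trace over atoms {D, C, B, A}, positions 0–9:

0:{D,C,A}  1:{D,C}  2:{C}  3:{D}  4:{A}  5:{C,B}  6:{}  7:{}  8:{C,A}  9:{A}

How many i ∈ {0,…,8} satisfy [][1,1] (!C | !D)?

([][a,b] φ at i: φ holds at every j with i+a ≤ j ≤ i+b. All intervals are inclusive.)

Evaluate at each i in [0,8]:
  i=0: ✗ (fails at j=1)
  i=1: ✓ (all of [2,2])
  i=2: ✓ (all of [3,3])
  i=3: ✓ (all of [4,4])
  i=4: ✓ (all of [5,5])
  i=5: ✓ (all of [6,6])
  i=6: ✓ (all of [7,7])
  i=7: ✓ (all of [8,8])
  i=8: ✓ (all of [9,9])
Positions where it holds: {1, 2, 3, 4, 5, 6, 7, 8} → 8.

8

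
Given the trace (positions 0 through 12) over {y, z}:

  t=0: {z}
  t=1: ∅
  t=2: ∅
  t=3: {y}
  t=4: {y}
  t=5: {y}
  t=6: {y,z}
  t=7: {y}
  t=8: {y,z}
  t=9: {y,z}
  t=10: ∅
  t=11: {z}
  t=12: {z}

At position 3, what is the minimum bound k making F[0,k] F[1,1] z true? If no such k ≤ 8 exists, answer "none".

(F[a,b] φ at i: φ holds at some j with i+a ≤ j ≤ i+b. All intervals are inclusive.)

Scan j = 3,4,… for F[1,1] z:
  j=3: fails
  j=4: fails
  j=5: holds
First hit at j=5, so smallest k = 5-3 = 2.

2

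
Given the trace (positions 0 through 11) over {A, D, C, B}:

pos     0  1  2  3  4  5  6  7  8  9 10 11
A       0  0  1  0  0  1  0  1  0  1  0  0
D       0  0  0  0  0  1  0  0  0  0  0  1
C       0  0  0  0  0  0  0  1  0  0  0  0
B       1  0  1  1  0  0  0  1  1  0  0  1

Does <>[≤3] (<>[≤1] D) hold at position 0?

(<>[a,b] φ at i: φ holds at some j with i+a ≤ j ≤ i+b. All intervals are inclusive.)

Does not hold

Check <>[≤1] D at each j in [0,3]:
  j=0: fails (none in [0,1])
  j=1: fails (none in [1,2])
  j=2: fails (none in [2,3])
  j=3: fails (none in [3,4])
No position in the window satisfies it → formula fails.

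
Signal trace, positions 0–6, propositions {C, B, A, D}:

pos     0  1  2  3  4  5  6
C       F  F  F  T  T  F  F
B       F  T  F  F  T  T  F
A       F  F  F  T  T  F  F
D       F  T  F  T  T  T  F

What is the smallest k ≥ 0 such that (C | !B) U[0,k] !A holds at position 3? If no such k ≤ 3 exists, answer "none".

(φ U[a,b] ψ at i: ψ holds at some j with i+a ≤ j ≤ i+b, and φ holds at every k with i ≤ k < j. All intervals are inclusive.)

Need earliest j ≥ 3 with !A, and (C | !B) at every k in [3,j-1].
  j=3: rhs fails.
  j=4: rhs fails.
  j=5: rhs holds; lhs holds on [3,4]. k = 2.

2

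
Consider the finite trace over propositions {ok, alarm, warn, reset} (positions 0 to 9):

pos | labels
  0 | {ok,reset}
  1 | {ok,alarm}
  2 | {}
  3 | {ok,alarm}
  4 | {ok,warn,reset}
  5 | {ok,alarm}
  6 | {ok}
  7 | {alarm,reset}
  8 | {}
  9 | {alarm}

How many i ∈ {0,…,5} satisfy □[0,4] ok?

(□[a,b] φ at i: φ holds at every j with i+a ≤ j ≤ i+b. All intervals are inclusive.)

0

Evaluate at each i in [0,5]:
  i=0: ✗ (fails at j=2)
  i=1: ✗ (fails at j=2)
  i=2: ✗ (fails at j=2)
  i=3: ✗ (fails at j=7)
  i=4: ✗ (fails at j=7)
  i=5: ✗ (fails at j=7)
Positions where it holds: {} → 0.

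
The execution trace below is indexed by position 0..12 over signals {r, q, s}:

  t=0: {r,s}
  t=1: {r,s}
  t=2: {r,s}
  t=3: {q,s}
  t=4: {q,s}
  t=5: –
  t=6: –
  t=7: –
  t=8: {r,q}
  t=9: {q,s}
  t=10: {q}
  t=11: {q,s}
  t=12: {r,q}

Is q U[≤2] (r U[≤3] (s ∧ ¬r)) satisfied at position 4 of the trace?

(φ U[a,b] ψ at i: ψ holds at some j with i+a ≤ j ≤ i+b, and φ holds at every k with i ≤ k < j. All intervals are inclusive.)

Need some j in [4,6] with (r U[≤3] (s ∧ ¬r)), and q at every k in [4,j-1].
  j=4: (r U[≤3] (s ∧ ¬r)) holds; no prefix to check → satisfied.

Yes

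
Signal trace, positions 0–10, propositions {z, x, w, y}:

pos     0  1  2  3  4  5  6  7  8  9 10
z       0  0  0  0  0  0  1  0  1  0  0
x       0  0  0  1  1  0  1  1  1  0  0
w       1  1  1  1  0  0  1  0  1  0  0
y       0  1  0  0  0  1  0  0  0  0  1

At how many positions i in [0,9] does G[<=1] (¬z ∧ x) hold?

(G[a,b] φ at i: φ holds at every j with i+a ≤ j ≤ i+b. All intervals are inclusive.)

1

Evaluate at each i in [0,9]:
  i=0: ✗ (fails at j=0)
  i=1: ✗ (fails at j=1)
  i=2: ✗ (fails at j=2)
  i=3: ✓ (all of [3,4])
  i=4: ✗ (fails at j=5)
  i=5: ✗ (fails at j=5)
  i=6: ✗ (fails at j=6)
  i=7: ✗ (fails at j=8)
  i=8: ✗ (fails at j=8)
  i=9: ✗ (fails at j=9)
Positions where it holds: {3} → 1.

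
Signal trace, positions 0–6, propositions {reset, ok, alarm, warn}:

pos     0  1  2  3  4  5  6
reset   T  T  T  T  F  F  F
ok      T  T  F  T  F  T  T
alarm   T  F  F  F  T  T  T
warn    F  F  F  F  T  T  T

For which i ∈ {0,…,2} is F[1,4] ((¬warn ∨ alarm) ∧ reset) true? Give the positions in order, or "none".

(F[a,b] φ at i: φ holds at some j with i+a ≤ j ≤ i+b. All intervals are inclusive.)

0, 1, 2

Evaluate at each i in [0,2]:
  i=0: ✓ (witness j=1)
  i=1: ✓ (witness j=2)
  i=2: ✓ (witness j=3)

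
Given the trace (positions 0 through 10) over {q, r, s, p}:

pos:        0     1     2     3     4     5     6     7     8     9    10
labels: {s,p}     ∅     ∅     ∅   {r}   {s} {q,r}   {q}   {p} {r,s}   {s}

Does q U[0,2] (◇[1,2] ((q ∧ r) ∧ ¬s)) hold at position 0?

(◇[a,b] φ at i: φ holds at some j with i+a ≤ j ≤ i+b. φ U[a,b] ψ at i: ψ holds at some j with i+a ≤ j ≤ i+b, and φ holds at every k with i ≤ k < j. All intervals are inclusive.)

Need some j in [0,2] with ◇[1,2] ((q ∧ r) ∧ ¬s), and q at every k in [0,j-1].
  j=0: ◇[1,2] ((q ∧ r) ∧ ¬s) — fails (none in [1,2]).
  j=1: ◇[1,2] ((q ∧ r) ∧ ¬s) — fails (none in [2,3]).
  j=2: ◇[1,2] ((q ∧ r) ∧ ¬s) — fails (none in [3,4]).
No j in the window works → until fails.

False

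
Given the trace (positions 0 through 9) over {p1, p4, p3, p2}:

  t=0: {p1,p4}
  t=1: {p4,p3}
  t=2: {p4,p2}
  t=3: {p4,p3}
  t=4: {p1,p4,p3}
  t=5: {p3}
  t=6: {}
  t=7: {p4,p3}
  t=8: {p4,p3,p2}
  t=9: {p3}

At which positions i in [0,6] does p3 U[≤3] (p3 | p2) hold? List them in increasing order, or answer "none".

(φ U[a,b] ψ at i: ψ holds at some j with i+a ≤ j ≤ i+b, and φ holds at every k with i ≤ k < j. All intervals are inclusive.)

Evaluate at each i in [0,6]:
  i=0: ✗ (lhs fails at k=0 before rhs at j=1)
  i=1: ✓ (rhs at j=1)
  i=2: ✓ (rhs at j=2)
  i=3: ✓ (rhs at j=3)
  i=4: ✓ (rhs at j=4)
  i=5: ✓ (rhs at j=5)
  i=6: ✗ (lhs fails at k=6 before rhs at j=7)

1, 2, 3, 4, 5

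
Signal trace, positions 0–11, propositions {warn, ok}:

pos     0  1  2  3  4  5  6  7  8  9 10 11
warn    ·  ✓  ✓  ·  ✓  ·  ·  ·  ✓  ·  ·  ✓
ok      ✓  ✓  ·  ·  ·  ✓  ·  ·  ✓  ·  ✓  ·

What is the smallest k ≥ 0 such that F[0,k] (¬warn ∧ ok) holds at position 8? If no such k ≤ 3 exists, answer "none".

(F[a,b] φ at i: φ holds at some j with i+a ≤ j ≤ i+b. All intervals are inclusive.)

Scan j = 8,9,… for (¬warn ∧ ok):
  j=8: fails
  j=9: fails
  j=10: holds
First hit at j=10, so smallest k = 10-8 = 2.

2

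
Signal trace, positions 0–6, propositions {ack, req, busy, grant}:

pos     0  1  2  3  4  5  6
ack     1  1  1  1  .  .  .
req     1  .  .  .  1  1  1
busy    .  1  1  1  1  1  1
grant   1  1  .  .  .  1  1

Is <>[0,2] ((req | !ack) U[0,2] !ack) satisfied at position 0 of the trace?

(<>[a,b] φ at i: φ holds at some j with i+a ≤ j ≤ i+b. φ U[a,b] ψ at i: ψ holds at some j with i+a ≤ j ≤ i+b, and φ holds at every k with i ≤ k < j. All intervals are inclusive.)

False

Check ((req | !ack) U[0,2] !ack) at each j in [0,2]:
  j=0: fails
  j=1: fails
  j=2: fails
No position in the window satisfies it → formula fails.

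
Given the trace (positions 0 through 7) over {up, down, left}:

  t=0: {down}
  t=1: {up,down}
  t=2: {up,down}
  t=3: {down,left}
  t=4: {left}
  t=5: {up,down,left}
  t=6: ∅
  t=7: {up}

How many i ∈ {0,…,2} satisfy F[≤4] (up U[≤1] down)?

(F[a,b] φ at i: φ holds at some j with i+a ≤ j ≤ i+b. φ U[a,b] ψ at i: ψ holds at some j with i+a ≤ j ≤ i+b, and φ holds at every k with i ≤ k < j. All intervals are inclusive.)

Evaluate at each i in [0,2]:
  i=0: ✓ (witness j=0)
  i=1: ✓ (witness j=1)
  i=2: ✓ (witness j=2)
Positions where it holds: {0, 1, 2} → 3.

3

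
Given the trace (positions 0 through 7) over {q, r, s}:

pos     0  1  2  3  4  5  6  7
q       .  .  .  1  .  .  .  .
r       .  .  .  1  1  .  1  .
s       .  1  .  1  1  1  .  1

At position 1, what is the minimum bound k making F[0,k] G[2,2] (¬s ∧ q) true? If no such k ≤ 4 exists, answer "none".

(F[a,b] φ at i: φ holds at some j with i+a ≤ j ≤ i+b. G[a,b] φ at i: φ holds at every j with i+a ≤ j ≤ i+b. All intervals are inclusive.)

Scan j = 1,2,… for G[2,2] (¬s ∧ q):
  j=1: fails
  j=2: fails
  j=3: fails
  j=4: fails
  j=5: fails
No j in [1,5] satisfies it → none.

none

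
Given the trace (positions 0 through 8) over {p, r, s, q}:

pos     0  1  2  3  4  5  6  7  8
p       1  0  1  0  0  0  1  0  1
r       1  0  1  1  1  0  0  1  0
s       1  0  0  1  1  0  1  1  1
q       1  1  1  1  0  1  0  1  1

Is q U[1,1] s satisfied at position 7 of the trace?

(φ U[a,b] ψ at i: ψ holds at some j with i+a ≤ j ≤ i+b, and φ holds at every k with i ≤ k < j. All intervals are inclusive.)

Need some j in [8,8] with s, and q at every k in [7,j-1].
  j=8: s holds; q holds at every k in [7,7] → satisfied.

Holds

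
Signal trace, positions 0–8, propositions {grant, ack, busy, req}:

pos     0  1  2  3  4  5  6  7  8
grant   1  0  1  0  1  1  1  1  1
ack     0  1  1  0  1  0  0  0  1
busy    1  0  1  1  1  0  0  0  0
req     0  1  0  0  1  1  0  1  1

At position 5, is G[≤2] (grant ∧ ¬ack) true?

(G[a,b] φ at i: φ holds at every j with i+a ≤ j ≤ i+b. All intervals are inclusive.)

Check (grant ∧ ¬ack) at every j in [5,7]:
  j=5: true
  j=6: true
  j=7: true
All positions satisfy it → formula holds.

Holds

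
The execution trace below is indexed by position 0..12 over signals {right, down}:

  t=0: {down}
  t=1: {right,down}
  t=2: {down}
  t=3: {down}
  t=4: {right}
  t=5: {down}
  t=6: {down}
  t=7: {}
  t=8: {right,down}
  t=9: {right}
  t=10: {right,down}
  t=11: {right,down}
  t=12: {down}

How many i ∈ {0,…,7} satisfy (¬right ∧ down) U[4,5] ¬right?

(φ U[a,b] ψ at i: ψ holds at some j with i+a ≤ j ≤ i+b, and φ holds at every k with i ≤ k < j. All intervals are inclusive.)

Evaluate at each i in [0,7]:
  i=0: ✗ (lhs fails at k=1 before rhs at j=5)
  i=1: ✗ (lhs fails at k=1 before rhs at j=5)
  i=2: ✗ (lhs fails at k=4 before rhs at j=6)
  i=3: ✗ (lhs fails at k=4 before rhs at j=7)
  i=4: ✗ (no rhs in [8,9])
  i=5: ✗ (no rhs in [9,10])
  i=6: ✗ (no rhs in [10,11])
  i=7: ✗ (lhs fails at k=7 before rhs at j=12)
Positions where it holds: {} → 0.

0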